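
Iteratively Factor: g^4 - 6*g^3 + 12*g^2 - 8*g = (g - 2)*(g^3 - 4*g^2 + 4*g) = g*(g - 2)*(g^2 - 4*g + 4) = g*(g - 2)^2*(g - 2)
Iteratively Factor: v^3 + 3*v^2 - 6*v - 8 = (v + 4)*(v^2 - v - 2) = (v - 2)*(v + 4)*(v + 1)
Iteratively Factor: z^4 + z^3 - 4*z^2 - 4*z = (z + 2)*(z^3 - z^2 - 2*z) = (z - 2)*(z + 2)*(z^2 + z) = (z - 2)*(z + 1)*(z + 2)*(z)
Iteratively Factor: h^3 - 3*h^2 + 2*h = (h)*(h^2 - 3*h + 2) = h*(h - 2)*(h - 1)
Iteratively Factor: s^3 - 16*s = (s - 4)*(s^2 + 4*s) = s*(s - 4)*(s + 4)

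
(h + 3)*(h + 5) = h^2 + 8*h + 15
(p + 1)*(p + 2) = p^2 + 3*p + 2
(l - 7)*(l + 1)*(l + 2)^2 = l^4 - 2*l^3 - 27*l^2 - 52*l - 28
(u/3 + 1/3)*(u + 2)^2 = u^3/3 + 5*u^2/3 + 8*u/3 + 4/3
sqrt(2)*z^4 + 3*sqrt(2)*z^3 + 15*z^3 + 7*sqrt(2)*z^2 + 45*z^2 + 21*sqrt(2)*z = z*(z + 3)*(z + 7*sqrt(2))*(sqrt(2)*z + 1)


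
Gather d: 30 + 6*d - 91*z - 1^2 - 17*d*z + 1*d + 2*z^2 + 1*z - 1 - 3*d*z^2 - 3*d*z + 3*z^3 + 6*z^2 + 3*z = d*(-3*z^2 - 20*z + 7) + 3*z^3 + 8*z^2 - 87*z + 28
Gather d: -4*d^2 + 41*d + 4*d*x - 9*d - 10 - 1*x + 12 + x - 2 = -4*d^2 + d*(4*x + 32)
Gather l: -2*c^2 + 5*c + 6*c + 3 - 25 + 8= -2*c^2 + 11*c - 14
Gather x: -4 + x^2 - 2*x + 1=x^2 - 2*x - 3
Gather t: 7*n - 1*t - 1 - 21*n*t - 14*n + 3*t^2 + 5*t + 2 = -7*n + 3*t^2 + t*(4 - 21*n) + 1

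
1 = 1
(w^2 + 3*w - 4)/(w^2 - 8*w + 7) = (w + 4)/(w - 7)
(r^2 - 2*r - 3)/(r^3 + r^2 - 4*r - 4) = (r - 3)/(r^2 - 4)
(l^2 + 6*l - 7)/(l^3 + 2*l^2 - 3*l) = (l + 7)/(l*(l + 3))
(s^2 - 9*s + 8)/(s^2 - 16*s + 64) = (s - 1)/(s - 8)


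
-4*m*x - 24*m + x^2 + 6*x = (-4*m + x)*(x + 6)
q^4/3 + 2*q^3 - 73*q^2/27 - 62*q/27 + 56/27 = (q/3 + 1/3)*(q - 4/3)*(q - 2/3)*(q + 7)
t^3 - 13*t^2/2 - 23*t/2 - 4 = (t - 8)*(t + 1/2)*(t + 1)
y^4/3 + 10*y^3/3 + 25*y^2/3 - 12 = (y/3 + 1)*(y - 1)*(y + 2)*(y + 6)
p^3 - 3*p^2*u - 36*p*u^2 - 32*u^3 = (p - 8*u)*(p + u)*(p + 4*u)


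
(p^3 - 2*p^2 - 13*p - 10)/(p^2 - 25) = (p^2 + 3*p + 2)/(p + 5)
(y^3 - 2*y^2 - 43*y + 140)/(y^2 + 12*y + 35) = (y^2 - 9*y + 20)/(y + 5)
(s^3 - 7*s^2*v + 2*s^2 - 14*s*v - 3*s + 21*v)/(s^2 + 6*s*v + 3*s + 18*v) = (s^2 - 7*s*v - s + 7*v)/(s + 6*v)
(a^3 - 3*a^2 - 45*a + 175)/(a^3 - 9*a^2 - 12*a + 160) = (a^2 + 2*a - 35)/(a^2 - 4*a - 32)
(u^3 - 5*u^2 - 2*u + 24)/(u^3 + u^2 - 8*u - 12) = (u - 4)/(u + 2)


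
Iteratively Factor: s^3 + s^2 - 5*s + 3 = (s - 1)*(s^2 + 2*s - 3) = (s - 1)*(s + 3)*(s - 1)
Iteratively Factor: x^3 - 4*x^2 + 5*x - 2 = (x - 1)*(x^2 - 3*x + 2) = (x - 2)*(x - 1)*(x - 1)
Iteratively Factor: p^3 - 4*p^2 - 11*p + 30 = (p - 5)*(p^2 + p - 6) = (p - 5)*(p + 3)*(p - 2)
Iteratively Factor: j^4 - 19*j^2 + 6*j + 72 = (j - 3)*(j^3 + 3*j^2 - 10*j - 24) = (j - 3)*(j + 2)*(j^2 + j - 12) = (j - 3)^2*(j + 2)*(j + 4)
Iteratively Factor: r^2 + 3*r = (r)*(r + 3)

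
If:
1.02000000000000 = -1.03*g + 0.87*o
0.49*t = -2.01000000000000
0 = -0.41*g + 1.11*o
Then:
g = -1.44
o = -0.53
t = -4.10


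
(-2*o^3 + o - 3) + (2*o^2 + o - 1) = -2*o^3 + 2*o^2 + 2*o - 4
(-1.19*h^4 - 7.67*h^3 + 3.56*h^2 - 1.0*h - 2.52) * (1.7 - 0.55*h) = 0.6545*h^5 + 2.1955*h^4 - 14.997*h^3 + 6.602*h^2 - 0.314*h - 4.284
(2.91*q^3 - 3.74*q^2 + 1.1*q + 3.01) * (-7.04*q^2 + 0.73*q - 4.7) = -20.4864*q^5 + 28.4539*q^4 - 24.1512*q^3 - 2.8094*q^2 - 2.9727*q - 14.147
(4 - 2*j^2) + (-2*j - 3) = -2*j^2 - 2*j + 1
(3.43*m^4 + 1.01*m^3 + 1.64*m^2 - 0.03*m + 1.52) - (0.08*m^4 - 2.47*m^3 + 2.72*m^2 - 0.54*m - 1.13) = 3.35*m^4 + 3.48*m^3 - 1.08*m^2 + 0.51*m + 2.65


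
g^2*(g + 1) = g^3 + g^2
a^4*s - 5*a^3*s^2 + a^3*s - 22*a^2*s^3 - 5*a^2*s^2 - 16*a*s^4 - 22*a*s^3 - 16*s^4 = (a - 8*s)*(a + s)*(a + 2*s)*(a*s + s)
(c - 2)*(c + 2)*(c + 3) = c^3 + 3*c^2 - 4*c - 12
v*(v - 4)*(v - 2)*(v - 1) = v^4 - 7*v^3 + 14*v^2 - 8*v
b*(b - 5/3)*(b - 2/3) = b^3 - 7*b^2/3 + 10*b/9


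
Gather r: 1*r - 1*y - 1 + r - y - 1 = 2*r - 2*y - 2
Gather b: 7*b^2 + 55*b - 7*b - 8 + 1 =7*b^2 + 48*b - 7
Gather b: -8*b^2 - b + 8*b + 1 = -8*b^2 + 7*b + 1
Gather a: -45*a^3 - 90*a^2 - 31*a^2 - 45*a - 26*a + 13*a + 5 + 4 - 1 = -45*a^3 - 121*a^2 - 58*a + 8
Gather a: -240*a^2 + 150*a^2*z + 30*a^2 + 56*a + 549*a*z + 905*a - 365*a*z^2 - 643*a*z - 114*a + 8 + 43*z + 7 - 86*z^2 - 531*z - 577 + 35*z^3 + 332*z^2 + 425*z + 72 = a^2*(150*z - 210) + a*(-365*z^2 - 94*z + 847) + 35*z^3 + 246*z^2 - 63*z - 490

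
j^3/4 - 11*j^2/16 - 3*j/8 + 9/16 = (j/4 + 1/4)*(j - 3)*(j - 3/4)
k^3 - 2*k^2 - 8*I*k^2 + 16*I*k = k*(k - 2)*(k - 8*I)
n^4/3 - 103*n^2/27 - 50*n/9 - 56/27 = (n/3 + 1/3)*(n - 4)*(n + 2/3)*(n + 7/3)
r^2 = r^2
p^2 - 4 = (p - 2)*(p + 2)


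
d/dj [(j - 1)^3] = 3*(j - 1)^2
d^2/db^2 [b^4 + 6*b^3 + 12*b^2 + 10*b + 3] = 12*b^2 + 36*b + 24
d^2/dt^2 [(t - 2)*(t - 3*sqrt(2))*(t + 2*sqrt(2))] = 6*t - 4 - 2*sqrt(2)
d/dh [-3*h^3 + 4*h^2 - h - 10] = -9*h^2 + 8*h - 1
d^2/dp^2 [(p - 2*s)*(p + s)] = 2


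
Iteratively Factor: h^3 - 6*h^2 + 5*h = (h - 5)*(h^2 - h) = h*(h - 5)*(h - 1)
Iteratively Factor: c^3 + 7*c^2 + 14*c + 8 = (c + 4)*(c^2 + 3*c + 2) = (c + 2)*(c + 4)*(c + 1)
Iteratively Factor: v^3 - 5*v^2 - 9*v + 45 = (v - 3)*(v^2 - 2*v - 15) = (v - 5)*(v - 3)*(v + 3)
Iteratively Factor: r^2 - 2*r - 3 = (r - 3)*(r + 1)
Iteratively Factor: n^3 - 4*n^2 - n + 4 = (n + 1)*(n^2 - 5*n + 4) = (n - 4)*(n + 1)*(n - 1)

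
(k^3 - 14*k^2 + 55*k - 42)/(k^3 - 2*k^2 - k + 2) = (k^2 - 13*k + 42)/(k^2 - k - 2)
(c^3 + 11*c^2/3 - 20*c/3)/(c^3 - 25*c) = (c - 4/3)/(c - 5)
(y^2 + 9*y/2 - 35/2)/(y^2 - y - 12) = (-y^2 - 9*y/2 + 35/2)/(-y^2 + y + 12)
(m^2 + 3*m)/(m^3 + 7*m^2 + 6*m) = (m + 3)/(m^2 + 7*m + 6)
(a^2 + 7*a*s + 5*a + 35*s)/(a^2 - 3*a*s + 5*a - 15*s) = (-a - 7*s)/(-a + 3*s)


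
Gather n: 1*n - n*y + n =n*(2 - y)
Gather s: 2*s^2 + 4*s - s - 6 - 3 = 2*s^2 + 3*s - 9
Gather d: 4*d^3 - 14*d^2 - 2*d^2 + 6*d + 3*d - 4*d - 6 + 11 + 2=4*d^3 - 16*d^2 + 5*d + 7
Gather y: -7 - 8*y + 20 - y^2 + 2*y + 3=-y^2 - 6*y + 16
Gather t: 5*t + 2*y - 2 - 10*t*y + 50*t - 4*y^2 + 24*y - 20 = t*(55 - 10*y) - 4*y^2 + 26*y - 22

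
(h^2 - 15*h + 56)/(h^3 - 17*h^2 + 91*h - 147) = (h - 8)/(h^2 - 10*h + 21)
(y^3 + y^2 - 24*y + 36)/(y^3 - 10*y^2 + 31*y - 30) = (y + 6)/(y - 5)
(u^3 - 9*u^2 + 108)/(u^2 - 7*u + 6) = (u^2 - 3*u - 18)/(u - 1)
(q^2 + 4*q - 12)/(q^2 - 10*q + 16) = (q + 6)/(q - 8)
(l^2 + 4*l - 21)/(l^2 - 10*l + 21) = (l + 7)/(l - 7)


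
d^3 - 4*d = d*(d - 2)*(d + 2)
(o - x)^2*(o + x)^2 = o^4 - 2*o^2*x^2 + x^4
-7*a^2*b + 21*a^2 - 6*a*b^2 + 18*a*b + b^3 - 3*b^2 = (-7*a + b)*(a + b)*(b - 3)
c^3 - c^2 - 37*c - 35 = (c - 7)*(c + 1)*(c + 5)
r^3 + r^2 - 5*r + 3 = (r - 1)^2*(r + 3)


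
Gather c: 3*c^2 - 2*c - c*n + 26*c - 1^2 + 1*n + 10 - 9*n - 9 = 3*c^2 + c*(24 - n) - 8*n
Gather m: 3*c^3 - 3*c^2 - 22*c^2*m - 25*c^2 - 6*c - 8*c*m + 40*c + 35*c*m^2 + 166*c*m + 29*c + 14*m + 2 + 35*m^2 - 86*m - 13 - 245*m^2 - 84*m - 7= 3*c^3 - 28*c^2 + 63*c + m^2*(35*c - 210) + m*(-22*c^2 + 158*c - 156) - 18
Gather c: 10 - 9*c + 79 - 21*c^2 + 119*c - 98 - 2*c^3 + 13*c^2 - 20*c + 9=-2*c^3 - 8*c^2 + 90*c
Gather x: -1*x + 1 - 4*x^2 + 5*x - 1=-4*x^2 + 4*x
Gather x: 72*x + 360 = 72*x + 360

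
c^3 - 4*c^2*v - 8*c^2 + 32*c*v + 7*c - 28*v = (c - 7)*(c - 1)*(c - 4*v)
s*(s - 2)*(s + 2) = s^3 - 4*s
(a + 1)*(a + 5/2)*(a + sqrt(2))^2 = a^4 + 2*sqrt(2)*a^3 + 7*a^3/2 + 9*a^2/2 + 7*sqrt(2)*a^2 + 7*a + 5*sqrt(2)*a + 5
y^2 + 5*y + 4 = (y + 1)*(y + 4)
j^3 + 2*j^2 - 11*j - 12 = (j - 3)*(j + 1)*(j + 4)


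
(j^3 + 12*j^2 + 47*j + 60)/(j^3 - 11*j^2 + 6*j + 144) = (j^2 + 9*j + 20)/(j^2 - 14*j + 48)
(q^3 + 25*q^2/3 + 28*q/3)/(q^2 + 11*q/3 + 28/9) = 3*q*(q + 7)/(3*q + 7)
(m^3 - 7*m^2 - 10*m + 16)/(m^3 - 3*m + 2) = (m - 8)/(m - 1)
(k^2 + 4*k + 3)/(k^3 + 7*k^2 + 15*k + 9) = 1/(k + 3)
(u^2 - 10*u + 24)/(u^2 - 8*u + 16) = (u - 6)/(u - 4)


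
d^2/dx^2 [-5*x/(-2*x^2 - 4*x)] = 5/(x^3 + 6*x^2 + 12*x + 8)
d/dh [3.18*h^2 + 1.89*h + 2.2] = 6.36*h + 1.89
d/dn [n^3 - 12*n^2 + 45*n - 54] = 3*n^2 - 24*n + 45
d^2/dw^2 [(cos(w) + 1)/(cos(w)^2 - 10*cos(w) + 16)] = (-9*(1 - cos(2*w))^2*cos(w)/4 - 7*(1 - cos(2*w))^2/2 - 951*cos(w)/2 - 109*cos(2*w) + 30*cos(3*w) + cos(5*w)/2 + 393)/((cos(w) - 8)^3*(cos(w) - 2)^3)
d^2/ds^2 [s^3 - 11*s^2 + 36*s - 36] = 6*s - 22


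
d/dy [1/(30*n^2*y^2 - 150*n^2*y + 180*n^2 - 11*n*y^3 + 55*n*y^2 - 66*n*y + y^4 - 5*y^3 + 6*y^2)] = (-60*n^2*y + 150*n^2 + 33*n*y^2 - 110*n*y + 66*n - 4*y^3 + 15*y^2 - 12*y)/(30*n^2*y^2 - 150*n^2*y + 180*n^2 - 11*n*y^3 + 55*n*y^2 - 66*n*y + y^4 - 5*y^3 + 6*y^2)^2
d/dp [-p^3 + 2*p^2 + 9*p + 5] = -3*p^2 + 4*p + 9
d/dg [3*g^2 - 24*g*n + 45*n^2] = 6*g - 24*n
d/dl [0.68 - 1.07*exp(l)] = -1.07*exp(l)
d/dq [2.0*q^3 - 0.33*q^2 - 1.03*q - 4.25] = 6.0*q^2 - 0.66*q - 1.03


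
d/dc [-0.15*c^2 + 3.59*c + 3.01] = 3.59 - 0.3*c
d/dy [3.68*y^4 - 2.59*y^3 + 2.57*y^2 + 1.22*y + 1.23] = 14.72*y^3 - 7.77*y^2 + 5.14*y + 1.22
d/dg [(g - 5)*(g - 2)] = 2*g - 7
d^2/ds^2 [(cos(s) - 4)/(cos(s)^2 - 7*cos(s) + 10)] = (-9*(1 - cos(2*s))^2*cos(s)/4 + 9*(1 - cos(2*s))^2/4 + 272*cos(s) - 20*cos(2*s) - 15*cos(3*s)/2 + cos(5*s)/2 - 201)/((cos(s) - 5)^3*(cos(s) - 2)^3)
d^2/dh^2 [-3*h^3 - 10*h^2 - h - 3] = -18*h - 20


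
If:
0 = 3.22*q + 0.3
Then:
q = -0.09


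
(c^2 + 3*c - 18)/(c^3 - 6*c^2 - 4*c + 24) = (c^2 + 3*c - 18)/(c^3 - 6*c^2 - 4*c + 24)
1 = 1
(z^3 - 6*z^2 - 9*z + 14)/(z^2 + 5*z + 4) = (z^3 - 6*z^2 - 9*z + 14)/(z^2 + 5*z + 4)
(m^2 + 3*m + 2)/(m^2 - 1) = (m + 2)/(m - 1)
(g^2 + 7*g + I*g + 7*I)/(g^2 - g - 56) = (g + I)/(g - 8)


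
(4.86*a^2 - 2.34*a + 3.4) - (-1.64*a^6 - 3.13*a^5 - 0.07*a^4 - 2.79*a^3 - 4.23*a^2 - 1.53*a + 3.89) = 1.64*a^6 + 3.13*a^5 + 0.07*a^4 + 2.79*a^3 + 9.09*a^2 - 0.81*a - 0.49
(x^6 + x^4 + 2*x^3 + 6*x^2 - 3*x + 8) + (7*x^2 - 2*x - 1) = x^6 + x^4 + 2*x^3 + 13*x^2 - 5*x + 7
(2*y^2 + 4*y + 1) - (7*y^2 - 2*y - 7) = -5*y^2 + 6*y + 8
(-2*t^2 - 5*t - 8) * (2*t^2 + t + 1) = -4*t^4 - 12*t^3 - 23*t^2 - 13*t - 8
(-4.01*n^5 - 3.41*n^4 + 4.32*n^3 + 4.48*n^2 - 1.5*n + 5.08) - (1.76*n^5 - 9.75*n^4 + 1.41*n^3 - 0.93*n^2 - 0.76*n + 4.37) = -5.77*n^5 + 6.34*n^4 + 2.91*n^3 + 5.41*n^2 - 0.74*n + 0.71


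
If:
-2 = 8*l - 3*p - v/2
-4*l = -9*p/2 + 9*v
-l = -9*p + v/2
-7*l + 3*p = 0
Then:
No Solution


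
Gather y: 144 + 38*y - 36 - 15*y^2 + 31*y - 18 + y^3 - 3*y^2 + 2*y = y^3 - 18*y^2 + 71*y + 90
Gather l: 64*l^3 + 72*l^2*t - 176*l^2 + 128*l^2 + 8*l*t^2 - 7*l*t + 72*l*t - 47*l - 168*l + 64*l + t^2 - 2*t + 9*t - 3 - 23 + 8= 64*l^3 + l^2*(72*t - 48) + l*(8*t^2 + 65*t - 151) + t^2 + 7*t - 18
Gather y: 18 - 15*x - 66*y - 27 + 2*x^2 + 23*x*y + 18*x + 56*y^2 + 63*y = 2*x^2 + 3*x + 56*y^2 + y*(23*x - 3) - 9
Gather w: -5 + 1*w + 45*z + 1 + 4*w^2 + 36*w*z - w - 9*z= 4*w^2 + 36*w*z + 36*z - 4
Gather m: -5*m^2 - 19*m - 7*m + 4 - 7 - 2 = -5*m^2 - 26*m - 5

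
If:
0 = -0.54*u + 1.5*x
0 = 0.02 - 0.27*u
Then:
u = 0.07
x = 0.03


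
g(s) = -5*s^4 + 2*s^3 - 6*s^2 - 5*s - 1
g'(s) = -20*s^3 + 6*s^2 - 12*s - 5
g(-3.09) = -557.68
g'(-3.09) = 679.44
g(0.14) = -1.81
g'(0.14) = -6.62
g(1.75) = -64.30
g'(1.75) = -114.81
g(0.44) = -4.38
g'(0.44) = -10.82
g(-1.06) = -11.14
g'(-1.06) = 38.28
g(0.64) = -6.97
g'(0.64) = -15.47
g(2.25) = -147.99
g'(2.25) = -229.44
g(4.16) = -1479.07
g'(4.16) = -1390.91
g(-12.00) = -107941.00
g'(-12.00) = 35563.00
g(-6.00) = -7099.00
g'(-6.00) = 4603.00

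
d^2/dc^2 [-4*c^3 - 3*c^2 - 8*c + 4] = -24*c - 6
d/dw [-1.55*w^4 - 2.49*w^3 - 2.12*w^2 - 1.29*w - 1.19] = -6.2*w^3 - 7.47*w^2 - 4.24*w - 1.29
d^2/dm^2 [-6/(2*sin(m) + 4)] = 3*(sin(m)^2 - 2*sin(m) - 2)/(sin(m) + 2)^3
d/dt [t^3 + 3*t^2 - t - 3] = 3*t^2 + 6*t - 1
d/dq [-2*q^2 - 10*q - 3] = -4*q - 10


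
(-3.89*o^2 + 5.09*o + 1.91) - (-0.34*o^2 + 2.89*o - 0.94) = -3.55*o^2 + 2.2*o + 2.85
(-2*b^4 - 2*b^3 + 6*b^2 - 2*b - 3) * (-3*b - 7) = 6*b^5 + 20*b^4 - 4*b^3 - 36*b^2 + 23*b + 21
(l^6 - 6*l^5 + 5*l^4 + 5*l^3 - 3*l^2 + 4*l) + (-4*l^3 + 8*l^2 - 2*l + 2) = l^6 - 6*l^5 + 5*l^4 + l^3 + 5*l^2 + 2*l + 2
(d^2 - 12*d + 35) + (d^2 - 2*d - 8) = 2*d^2 - 14*d + 27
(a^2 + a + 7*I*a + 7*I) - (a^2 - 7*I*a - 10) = a + 14*I*a + 10 + 7*I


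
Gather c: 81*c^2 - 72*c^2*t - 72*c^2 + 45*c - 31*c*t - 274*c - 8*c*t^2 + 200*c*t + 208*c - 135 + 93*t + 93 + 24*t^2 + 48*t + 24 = c^2*(9 - 72*t) + c*(-8*t^2 + 169*t - 21) + 24*t^2 + 141*t - 18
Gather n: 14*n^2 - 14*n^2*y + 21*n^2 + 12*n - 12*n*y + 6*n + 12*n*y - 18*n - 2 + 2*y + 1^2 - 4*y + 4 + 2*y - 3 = n^2*(35 - 14*y)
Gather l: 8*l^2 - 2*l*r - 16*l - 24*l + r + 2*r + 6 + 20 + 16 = 8*l^2 + l*(-2*r - 40) + 3*r + 42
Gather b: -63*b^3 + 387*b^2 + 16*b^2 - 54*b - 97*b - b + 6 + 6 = -63*b^3 + 403*b^2 - 152*b + 12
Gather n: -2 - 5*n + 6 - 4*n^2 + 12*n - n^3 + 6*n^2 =-n^3 + 2*n^2 + 7*n + 4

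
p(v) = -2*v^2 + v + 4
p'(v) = 1 - 4*v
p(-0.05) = 3.94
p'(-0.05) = 1.20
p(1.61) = 0.43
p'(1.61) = -5.44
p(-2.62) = -12.35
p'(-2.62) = 11.48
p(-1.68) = -3.32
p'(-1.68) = 7.72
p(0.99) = 3.03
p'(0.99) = -2.96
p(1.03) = 2.91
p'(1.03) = -3.12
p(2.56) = -6.55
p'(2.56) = -9.24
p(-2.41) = -10.03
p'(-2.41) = 10.64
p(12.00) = -272.00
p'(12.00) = -47.00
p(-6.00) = -74.00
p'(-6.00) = 25.00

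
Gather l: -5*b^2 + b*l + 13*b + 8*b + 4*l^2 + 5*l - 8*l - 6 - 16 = -5*b^2 + 21*b + 4*l^2 + l*(b - 3) - 22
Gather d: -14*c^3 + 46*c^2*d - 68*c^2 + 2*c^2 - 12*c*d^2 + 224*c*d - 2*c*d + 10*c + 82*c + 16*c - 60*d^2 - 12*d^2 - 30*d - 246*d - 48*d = -14*c^3 - 66*c^2 + 108*c + d^2*(-12*c - 72) + d*(46*c^2 + 222*c - 324)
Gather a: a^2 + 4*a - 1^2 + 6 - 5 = a^2 + 4*a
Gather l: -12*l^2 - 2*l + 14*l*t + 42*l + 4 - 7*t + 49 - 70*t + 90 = -12*l^2 + l*(14*t + 40) - 77*t + 143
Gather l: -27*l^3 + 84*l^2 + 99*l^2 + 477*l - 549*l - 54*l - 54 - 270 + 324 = -27*l^3 + 183*l^2 - 126*l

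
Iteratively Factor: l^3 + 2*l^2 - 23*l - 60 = (l + 4)*(l^2 - 2*l - 15) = (l + 3)*(l + 4)*(l - 5)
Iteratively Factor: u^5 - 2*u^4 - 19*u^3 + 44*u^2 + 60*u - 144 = (u + 4)*(u^4 - 6*u^3 + 5*u^2 + 24*u - 36) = (u - 3)*(u + 4)*(u^3 - 3*u^2 - 4*u + 12) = (u - 3)*(u - 2)*(u + 4)*(u^2 - u - 6) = (u - 3)^2*(u - 2)*(u + 4)*(u + 2)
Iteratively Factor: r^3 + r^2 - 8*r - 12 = (r - 3)*(r^2 + 4*r + 4) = (r - 3)*(r + 2)*(r + 2)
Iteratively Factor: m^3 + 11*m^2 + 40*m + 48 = (m + 3)*(m^2 + 8*m + 16) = (m + 3)*(m + 4)*(m + 4)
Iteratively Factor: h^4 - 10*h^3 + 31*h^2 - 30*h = (h - 3)*(h^3 - 7*h^2 + 10*h) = (h - 3)*(h - 2)*(h^2 - 5*h) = (h - 5)*(h - 3)*(h - 2)*(h)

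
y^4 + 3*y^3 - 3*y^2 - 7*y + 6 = (y - 1)^2*(y + 2)*(y + 3)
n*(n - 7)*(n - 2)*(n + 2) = n^4 - 7*n^3 - 4*n^2 + 28*n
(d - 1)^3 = d^3 - 3*d^2 + 3*d - 1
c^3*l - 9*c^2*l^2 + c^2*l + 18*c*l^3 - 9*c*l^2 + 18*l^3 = (c - 6*l)*(c - 3*l)*(c*l + l)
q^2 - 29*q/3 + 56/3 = (q - 7)*(q - 8/3)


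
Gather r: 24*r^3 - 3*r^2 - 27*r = 24*r^3 - 3*r^2 - 27*r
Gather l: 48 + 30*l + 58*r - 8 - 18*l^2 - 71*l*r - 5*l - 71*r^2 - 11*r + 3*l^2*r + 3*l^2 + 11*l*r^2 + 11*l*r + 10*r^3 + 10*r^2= l^2*(3*r - 15) + l*(11*r^2 - 60*r + 25) + 10*r^3 - 61*r^2 + 47*r + 40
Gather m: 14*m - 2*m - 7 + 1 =12*m - 6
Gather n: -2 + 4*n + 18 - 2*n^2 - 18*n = -2*n^2 - 14*n + 16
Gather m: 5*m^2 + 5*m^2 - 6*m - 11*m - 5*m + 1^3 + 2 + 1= 10*m^2 - 22*m + 4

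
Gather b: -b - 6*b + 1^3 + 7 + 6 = 14 - 7*b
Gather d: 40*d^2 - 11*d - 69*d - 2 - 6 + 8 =40*d^2 - 80*d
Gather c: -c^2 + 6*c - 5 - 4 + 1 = -c^2 + 6*c - 8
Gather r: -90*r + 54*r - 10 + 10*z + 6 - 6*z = -36*r + 4*z - 4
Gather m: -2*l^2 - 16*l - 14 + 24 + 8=-2*l^2 - 16*l + 18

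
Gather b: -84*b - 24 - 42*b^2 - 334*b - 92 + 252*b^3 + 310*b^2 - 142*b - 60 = 252*b^3 + 268*b^2 - 560*b - 176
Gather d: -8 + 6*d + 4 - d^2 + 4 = -d^2 + 6*d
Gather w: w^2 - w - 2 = w^2 - w - 2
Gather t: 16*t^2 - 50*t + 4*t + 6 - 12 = 16*t^2 - 46*t - 6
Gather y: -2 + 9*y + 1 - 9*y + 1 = 0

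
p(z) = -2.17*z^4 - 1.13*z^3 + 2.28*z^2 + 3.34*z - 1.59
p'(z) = -8.68*z^3 - 3.39*z^2 + 4.56*z + 3.34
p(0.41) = 0.02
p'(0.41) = 4.04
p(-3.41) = -235.07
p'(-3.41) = 292.55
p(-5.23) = -1418.59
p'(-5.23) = 1128.49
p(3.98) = -567.91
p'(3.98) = -579.44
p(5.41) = -1954.58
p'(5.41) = -1445.60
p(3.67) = -408.14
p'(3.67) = -454.64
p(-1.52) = -9.01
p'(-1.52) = 19.06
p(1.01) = 0.69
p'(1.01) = -4.46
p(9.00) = -14847.99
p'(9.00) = -6557.93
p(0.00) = -1.59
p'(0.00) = 3.34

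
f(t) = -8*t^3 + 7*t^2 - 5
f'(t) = -24*t^2 + 14*t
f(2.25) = -60.69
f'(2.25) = -90.00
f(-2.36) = 139.14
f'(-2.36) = -166.71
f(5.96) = -1450.02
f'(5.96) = -769.08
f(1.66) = -22.31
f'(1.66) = -42.89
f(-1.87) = 71.79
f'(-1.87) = -110.11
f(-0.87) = 5.57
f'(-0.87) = -30.35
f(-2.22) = 117.03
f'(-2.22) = -149.36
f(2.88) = -138.04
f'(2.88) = -158.75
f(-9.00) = 6394.00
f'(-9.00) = -2070.00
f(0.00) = -5.00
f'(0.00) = 0.00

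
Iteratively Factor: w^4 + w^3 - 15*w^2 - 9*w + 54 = (w + 3)*(w^3 - 2*w^2 - 9*w + 18) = (w + 3)^2*(w^2 - 5*w + 6) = (w - 2)*(w + 3)^2*(w - 3)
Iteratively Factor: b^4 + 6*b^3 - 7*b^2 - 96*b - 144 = (b + 3)*(b^3 + 3*b^2 - 16*b - 48) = (b + 3)^2*(b^2 - 16) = (b + 3)^2*(b + 4)*(b - 4)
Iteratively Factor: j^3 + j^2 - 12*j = (j)*(j^2 + j - 12) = j*(j + 4)*(j - 3)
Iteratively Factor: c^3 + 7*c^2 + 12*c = (c + 3)*(c^2 + 4*c) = (c + 3)*(c + 4)*(c)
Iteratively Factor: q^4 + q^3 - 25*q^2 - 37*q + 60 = (q - 5)*(q^3 + 6*q^2 + 5*q - 12) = (q - 5)*(q + 4)*(q^2 + 2*q - 3) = (q - 5)*(q - 1)*(q + 4)*(q + 3)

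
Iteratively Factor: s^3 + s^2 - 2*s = (s)*(s^2 + s - 2) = s*(s - 1)*(s + 2)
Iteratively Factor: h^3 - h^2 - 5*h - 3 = (h + 1)*(h^2 - 2*h - 3) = (h + 1)^2*(h - 3)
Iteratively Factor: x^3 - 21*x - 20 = (x + 1)*(x^2 - x - 20) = (x + 1)*(x + 4)*(x - 5)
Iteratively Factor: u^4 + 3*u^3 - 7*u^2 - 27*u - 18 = (u + 1)*(u^3 + 2*u^2 - 9*u - 18) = (u - 3)*(u + 1)*(u^2 + 5*u + 6) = (u - 3)*(u + 1)*(u + 2)*(u + 3)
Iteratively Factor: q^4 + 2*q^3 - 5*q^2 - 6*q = (q - 2)*(q^3 + 4*q^2 + 3*q) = (q - 2)*(q + 1)*(q^2 + 3*q) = q*(q - 2)*(q + 1)*(q + 3)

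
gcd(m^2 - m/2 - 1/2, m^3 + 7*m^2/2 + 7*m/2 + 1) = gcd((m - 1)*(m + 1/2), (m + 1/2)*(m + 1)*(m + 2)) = m + 1/2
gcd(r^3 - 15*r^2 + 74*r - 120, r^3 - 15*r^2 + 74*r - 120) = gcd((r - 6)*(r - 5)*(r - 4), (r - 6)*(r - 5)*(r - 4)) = r^3 - 15*r^2 + 74*r - 120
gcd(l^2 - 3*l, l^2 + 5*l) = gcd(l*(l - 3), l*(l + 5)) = l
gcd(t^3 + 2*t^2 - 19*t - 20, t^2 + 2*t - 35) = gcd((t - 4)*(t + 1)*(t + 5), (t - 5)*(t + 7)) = 1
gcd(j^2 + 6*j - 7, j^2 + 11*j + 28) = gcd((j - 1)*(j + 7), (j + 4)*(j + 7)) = j + 7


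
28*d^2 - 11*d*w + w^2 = (-7*d + w)*(-4*d + w)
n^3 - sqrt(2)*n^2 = n^2*(n - sqrt(2))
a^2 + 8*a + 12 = (a + 2)*(a + 6)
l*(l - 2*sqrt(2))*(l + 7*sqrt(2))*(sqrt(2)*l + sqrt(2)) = sqrt(2)*l^4 + sqrt(2)*l^3 + 10*l^3 - 28*sqrt(2)*l^2 + 10*l^2 - 28*sqrt(2)*l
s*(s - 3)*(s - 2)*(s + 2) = s^4 - 3*s^3 - 4*s^2 + 12*s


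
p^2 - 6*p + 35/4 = (p - 7/2)*(p - 5/2)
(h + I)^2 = h^2 + 2*I*h - 1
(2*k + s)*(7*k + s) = 14*k^2 + 9*k*s + s^2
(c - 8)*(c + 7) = c^2 - c - 56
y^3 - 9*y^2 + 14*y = y*(y - 7)*(y - 2)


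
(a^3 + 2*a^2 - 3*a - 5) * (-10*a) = -10*a^4 - 20*a^3 + 30*a^2 + 50*a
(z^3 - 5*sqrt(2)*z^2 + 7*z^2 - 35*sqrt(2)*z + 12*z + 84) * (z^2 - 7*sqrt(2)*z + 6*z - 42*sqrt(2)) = z^5 - 12*sqrt(2)*z^4 + 13*z^4 - 156*sqrt(2)*z^3 + 124*z^3 - 588*sqrt(2)*z^2 + 1066*z^2 - 1092*sqrt(2)*z + 3444*z - 3528*sqrt(2)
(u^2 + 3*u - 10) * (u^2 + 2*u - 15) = u^4 + 5*u^3 - 19*u^2 - 65*u + 150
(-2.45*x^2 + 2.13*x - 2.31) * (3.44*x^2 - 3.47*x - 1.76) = -8.428*x^4 + 15.8287*x^3 - 11.0255*x^2 + 4.2669*x + 4.0656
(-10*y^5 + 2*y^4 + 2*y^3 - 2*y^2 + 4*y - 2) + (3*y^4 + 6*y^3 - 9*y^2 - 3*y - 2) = -10*y^5 + 5*y^4 + 8*y^3 - 11*y^2 + y - 4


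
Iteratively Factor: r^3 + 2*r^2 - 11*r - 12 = (r - 3)*(r^2 + 5*r + 4) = (r - 3)*(r + 1)*(r + 4)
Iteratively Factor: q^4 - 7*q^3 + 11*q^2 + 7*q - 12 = (q - 4)*(q^3 - 3*q^2 - q + 3) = (q - 4)*(q - 3)*(q^2 - 1) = (q - 4)*(q - 3)*(q - 1)*(q + 1)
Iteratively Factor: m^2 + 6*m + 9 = (m + 3)*(m + 3)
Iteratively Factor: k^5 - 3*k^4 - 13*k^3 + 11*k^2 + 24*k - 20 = (k + 2)*(k^4 - 5*k^3 - 3*k^2 + 17*k - 10) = (k + 2)^2*(k^3 - 7*k^2 + 11*k - 5) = (k - 5)*(k + 2)^2*(k^2 - 2*k + 1) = (k - 5)*(k - 1)*(k + 2)^2*(k - 1)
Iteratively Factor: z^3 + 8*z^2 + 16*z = (z + 4)*(z^2 + 4*z) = (z + 4)^2*(z)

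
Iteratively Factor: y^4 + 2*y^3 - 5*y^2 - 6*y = (y)*(y^3 + 2*y^2 - 5*y - 6) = y*(y + 1)*(y^2 + y - 6) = y*(y - 2)*(y + 1)*(y + 3)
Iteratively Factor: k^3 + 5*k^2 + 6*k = (k + 2)*(k^2 + 3*k) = k*(k + 2)*(k + 3)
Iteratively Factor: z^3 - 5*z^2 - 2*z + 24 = (z - 4)*(z^2 - z - 6) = (z - 4)*(z + 2)*(z - 3)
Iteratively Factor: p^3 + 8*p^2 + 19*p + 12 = (p + 1)*(p^2 + 7*p + 12) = (p + 1)*(p + 4)*(p + 3)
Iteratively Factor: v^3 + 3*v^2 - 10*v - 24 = (v + 2)*(v^2 + v - 12) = (v + 2)*(v + 4)*(v - 3)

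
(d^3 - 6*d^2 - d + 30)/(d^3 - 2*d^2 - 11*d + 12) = (d^3 - 6*d^2 - d + 30)/(d^3 - 2*d^2 - 11*d + 12)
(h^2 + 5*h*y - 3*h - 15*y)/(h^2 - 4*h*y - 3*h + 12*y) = (-h - 5*y)/(-h + 4*y)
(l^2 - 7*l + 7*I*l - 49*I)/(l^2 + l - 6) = (l^2 + 7*l*(-1 + I) - 49*I)/(l^2 + l - 6)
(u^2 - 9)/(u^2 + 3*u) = (u - 3)/u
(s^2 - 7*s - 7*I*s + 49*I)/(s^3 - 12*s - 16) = (-s^2 + 7*s + 7*I*s - 49*I)/(-s^3 + 12*s + 16)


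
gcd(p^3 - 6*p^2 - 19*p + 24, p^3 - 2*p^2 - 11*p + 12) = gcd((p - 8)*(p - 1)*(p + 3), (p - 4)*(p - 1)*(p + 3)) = p^2 + 2*p - 3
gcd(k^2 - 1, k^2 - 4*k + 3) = k - 1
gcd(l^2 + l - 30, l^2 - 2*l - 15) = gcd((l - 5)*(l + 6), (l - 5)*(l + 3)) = l - 5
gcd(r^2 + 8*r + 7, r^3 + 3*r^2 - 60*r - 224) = r + 7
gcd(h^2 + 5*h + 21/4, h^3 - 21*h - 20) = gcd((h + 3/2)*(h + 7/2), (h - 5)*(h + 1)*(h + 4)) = 1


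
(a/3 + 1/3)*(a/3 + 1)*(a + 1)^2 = a^4/9 + 2*a^3/3 + 4*a^2/3 + 10*a/9 + 1/3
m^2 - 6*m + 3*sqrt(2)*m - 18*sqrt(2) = (m - 6)*(m + 3*sqrt(2))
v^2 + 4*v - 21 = (v - 3)*(v + 7)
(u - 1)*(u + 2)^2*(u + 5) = u^4 + 8*u^3 + 15*u^2 - 4*u - 20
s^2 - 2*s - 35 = (s - 7)*(s + 5)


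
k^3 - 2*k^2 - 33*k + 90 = (k - 5)*(k - 3)*(k + 6)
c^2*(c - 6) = c^3 - 6*c^2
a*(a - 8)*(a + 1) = a^3 - 7*a^2 - 8*a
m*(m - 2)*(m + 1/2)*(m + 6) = m^4 + 9*m^3/2 - 10*m^2 - 6*m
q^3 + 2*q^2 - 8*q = q*(q - 2)*(q + 4)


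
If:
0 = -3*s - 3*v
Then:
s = -v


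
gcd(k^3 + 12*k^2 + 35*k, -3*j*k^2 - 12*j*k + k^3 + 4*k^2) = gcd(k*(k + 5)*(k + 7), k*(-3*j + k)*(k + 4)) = k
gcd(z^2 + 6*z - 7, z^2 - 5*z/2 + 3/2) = z - 1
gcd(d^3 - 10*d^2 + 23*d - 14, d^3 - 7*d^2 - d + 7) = d^2 - 8*d + 7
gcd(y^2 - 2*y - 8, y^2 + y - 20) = y - 4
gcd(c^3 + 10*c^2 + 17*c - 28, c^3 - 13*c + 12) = c^2 + 3*c - 4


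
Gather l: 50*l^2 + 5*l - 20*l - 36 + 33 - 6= 50*l^2 - 15*l - 9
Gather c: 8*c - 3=8*c - 3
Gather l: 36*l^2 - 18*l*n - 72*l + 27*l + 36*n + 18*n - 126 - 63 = 36*l^2 + l*(-18*n - 45) + 54*n - 189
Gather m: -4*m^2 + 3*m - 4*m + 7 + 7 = -4*m^2 - m + 14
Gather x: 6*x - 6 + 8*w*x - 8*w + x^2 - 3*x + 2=-8*w + x^2 + x*(8*w + 3) - 4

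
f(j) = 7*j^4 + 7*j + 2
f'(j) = 28*j^3 + 7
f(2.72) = 404.19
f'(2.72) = 570.46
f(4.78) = 3689.81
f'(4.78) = 3065.03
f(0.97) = 14.99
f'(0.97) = 32.55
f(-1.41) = 19.80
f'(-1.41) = -71.49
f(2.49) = 288.52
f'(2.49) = 439.27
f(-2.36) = 202.62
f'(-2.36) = -361.04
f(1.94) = 114.73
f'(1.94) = 211.44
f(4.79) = 3720.55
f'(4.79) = 3084.26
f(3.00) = 590.00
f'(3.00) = 763.00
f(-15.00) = 354272.00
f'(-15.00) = -94493.00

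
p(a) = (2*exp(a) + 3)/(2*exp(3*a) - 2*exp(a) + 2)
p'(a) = (2*exp(a) + 3)*(-6*exp(3*a) + 2*exp(a))/(2*exp(3*a) - 2*exp(a) + 2)^2 + 2*exp(a)/(2*exp(3*a) - 2*exp(a) + 2)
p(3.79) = 0.00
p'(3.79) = -0.00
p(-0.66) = 3.25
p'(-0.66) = 1.37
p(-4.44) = 1.53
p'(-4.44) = 0.03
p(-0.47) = 3.43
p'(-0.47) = 0.41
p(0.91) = 0.29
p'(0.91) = -0.72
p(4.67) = 0.00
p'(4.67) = -0.00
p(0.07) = 2.22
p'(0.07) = -4.09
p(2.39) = 0.01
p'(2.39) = -0.02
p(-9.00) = 1.50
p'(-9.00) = 0.00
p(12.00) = 0.00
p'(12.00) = 0.00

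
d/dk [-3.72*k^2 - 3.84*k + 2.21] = -7.44*k - 3.84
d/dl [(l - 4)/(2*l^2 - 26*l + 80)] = (l^2 - 13*l - (l - 4)*(2*l - 13) + 40)/(2*(l^2 - 13*l + 40)^2)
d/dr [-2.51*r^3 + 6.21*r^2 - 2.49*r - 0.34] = -7.53*r^2 + 12.42*r - 2.49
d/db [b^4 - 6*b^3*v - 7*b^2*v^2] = 2*b*(2*b^2 - 9*b*v - 7*v^2)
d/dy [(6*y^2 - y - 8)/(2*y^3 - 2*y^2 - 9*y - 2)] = 2*(-6*y^4 + 2*y^3 - 4*y^2 - 28*y - 35)/(4*y^6 - 8*y^5 - 32*y^4 + 28*y^3 + 89*y^2 + 36*y + 4)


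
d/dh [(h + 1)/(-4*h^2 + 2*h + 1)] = (4*h^2 + 8*h - 1)/(16*h^4 - 16*h^3 - 4*h^2 + 4*h + 1)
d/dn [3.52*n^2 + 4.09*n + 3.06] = 7.04*n + 4.09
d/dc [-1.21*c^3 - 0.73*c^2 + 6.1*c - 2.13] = -3.63*c^2 - 1.46*c + 6.1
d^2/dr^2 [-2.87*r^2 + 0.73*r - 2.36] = -5.74000000000000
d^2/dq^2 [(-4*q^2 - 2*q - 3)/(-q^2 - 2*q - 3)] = 6*(-2*q^3 - 9*q^2 + 9)/(q^6 + 6*q^5 + 21*q^4 + 44*q^3 + 63*q^2 + 54*q + 27)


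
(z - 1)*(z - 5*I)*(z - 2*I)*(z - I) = z^4 - z^3 - 8*I*z^3 - 17*z^2 + 8*I*z^2 + 17*z + 10*I*z - 10*I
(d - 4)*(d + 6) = d^2 + 2*d - 24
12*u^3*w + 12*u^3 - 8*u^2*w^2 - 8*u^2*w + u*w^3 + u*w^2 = (-6*u + w)*(-2*u + w)*(u*w + u)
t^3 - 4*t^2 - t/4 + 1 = (t - 4)*(t - 1/2)*(t + 1/2)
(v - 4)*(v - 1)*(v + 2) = v^3 - 3*v^2 - 6*v + 8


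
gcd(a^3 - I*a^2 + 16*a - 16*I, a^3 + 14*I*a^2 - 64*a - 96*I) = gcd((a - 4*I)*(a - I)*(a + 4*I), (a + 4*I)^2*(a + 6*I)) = a + 4*I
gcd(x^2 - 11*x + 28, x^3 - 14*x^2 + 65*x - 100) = x - 4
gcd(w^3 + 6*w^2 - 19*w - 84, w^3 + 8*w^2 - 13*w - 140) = w^2 + 3*w - 28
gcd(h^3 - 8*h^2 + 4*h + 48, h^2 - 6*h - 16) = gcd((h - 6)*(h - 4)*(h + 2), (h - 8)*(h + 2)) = h + 2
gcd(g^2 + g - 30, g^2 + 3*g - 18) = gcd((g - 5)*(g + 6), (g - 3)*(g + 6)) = g + 6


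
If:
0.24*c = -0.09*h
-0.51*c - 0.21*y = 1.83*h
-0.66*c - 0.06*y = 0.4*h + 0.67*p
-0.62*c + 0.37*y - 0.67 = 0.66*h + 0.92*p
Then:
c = 0.07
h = -0.18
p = -0.08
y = 1.39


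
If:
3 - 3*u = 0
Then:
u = 1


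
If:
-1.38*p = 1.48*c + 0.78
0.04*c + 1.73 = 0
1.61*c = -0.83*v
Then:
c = -43.25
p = 45.82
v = 83.89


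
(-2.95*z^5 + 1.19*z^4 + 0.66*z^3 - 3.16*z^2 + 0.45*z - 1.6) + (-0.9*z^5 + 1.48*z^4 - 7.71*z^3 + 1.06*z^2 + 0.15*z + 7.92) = -3.85*z^5 + 2.67*z^4 - 7.05*z^3 - 2.1*z^2 + 0.6*z + 6.32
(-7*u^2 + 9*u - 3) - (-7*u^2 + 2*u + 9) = 7*u - 12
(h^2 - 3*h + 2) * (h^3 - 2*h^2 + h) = h^5 - 5*h^4 + 9*h^3 - 7*h^2 + 2*h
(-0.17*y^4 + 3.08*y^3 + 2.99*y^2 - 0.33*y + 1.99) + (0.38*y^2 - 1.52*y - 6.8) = -0.17*y^4 + 3.08*y^3 + 3.37*y^2 - 1.85*y - 4.81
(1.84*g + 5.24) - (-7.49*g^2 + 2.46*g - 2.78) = 7.49*g^2 - 0.62*g + 8.02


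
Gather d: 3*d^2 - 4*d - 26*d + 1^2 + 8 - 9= 3*d^2 - 30*d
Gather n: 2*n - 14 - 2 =2*n - 16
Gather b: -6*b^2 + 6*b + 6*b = -6*b^2 + 12*b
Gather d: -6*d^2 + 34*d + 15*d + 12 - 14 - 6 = -6*d^2 + 49*d - 8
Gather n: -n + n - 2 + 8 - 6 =0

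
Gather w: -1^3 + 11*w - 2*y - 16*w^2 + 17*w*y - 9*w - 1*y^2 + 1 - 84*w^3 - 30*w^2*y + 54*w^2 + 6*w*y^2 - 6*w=-84*w^3 + w^2*(38 - 30*y) + w*(6*y^2 + 17*y - 4) - y^2 - 2*y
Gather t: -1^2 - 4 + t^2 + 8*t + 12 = t^2 + 8*t + 7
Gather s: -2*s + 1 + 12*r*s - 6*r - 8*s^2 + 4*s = -6*r - 8*s^2 + s*(12*r + 2) + 1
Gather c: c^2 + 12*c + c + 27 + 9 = c^2 + 13*c + 36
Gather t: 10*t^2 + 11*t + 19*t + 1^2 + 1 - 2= 10*t^2 + 30*t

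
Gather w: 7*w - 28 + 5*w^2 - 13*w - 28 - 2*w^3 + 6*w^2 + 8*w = -2*w^3 + 11*w^2 + 2*w - 56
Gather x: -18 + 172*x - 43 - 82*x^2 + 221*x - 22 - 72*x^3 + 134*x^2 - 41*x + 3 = -72*x^3 + 52*x^2 + 352*x - 80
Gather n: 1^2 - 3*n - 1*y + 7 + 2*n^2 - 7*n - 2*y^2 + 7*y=2*n^2 - 10*n - 2*y^2 + 6*y + 8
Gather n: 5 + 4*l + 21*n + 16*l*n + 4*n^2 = 4*l + 4*n^2 + n*(16*l + 21) + 5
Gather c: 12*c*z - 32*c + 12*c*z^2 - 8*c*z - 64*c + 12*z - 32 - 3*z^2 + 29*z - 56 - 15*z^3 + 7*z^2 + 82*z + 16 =c*(12*z^2 + 4*z - 96) - 15*z^3 + 4*z^2 + 123*z - 72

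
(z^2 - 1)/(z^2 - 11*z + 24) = (z^2 - 1)/(z^2 - 11*z + 24)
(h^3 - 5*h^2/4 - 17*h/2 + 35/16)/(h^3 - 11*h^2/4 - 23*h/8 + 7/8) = (h + 5/2)/(h + 1)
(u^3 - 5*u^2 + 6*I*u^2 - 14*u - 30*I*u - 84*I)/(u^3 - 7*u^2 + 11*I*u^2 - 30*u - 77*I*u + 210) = (u + 2)/(u + 5*I)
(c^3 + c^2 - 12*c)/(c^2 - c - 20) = c*(c - 3)/(c - 5)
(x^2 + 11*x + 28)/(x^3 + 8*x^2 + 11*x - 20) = (x + 7)/(x^2 + 4*x - 5)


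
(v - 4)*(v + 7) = v^2 + 3*v - 28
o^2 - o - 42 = (o - 7)*(o + 6)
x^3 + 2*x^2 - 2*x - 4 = (x + 2)*(x - sqrt(2))*(x + sqrt(2))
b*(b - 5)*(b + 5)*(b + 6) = b^4 + 6*b^3 - 25*b^2 - 150*b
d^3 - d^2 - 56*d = d*(d - 8)*(d + 7)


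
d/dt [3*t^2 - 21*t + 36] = 6*t - 21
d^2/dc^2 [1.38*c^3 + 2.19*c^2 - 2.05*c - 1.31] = 8.28*c + 4.38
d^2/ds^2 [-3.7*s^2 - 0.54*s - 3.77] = -7.40000000000000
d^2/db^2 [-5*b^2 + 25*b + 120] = -10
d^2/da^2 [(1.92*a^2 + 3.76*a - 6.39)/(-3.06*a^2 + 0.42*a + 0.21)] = (-75.34944*a^3 + 351.597672*a^2 - 63.771624*a + 10.96074)/(28.652616*a^6 - 11.798136*a^5 - 4.279716*a^4 + 1.545264*a^3 + 0.293706*a^2 - 0.055566*a - 0.009261)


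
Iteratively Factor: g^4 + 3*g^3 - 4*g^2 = (g - 1)*(g^3 + 4*g^2) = g*(g - 1)*(g^2 + 4*g) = g^2*(g - 1)*(g + 4)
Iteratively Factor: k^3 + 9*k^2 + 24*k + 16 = (k + 4)*(k^2 + 5*k + 4) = (k + 4)^2*(k + 1)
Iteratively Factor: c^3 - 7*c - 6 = (c + 2)*(c^2 - 2*c - 3) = (c + 1)*(c + 2)*(c - 3)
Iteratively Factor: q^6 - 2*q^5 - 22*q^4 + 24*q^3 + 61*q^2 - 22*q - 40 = (q - 1)*(q^5 - q^4 - 23*q^3 + q^2 + 62*q + 40) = (q - 2)*(q - 1)*(q^4 + q^3 - 21*q^2 - 41*q - 20) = (q - 2)*(q - 1)*(q + 4)*(q^3 - 3*q^2 - 9*q - 5) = (q - 5)*(q - 2)*(q - 1)*(q + 4)*(q^2 + 2*q + 1) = (q - 5)*(q - 2)*(q - 1)*(q + 1)*(q + 4)*(q + 1)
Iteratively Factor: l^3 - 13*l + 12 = (l + 4)*(l^2 - 4*l + 3) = (l - 1)*(l + 4)*(l - 3)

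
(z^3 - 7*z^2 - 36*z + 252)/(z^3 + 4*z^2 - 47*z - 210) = (z - 6)/(z + 5)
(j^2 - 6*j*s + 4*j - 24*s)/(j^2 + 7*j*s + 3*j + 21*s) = (j^2 - 6*j*s + 4*j - 24*s)/(j^2 + 7*j*s + 3*j + 21*s)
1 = 1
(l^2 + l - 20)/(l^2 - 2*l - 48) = (-l^2 - l + 20)/(-l^2 + 2*l + 48)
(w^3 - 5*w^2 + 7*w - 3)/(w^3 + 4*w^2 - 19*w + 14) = (w^2 - 4*w + 3)/(w^2 + 5*w - 14)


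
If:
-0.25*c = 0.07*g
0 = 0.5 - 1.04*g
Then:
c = -0.13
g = 0.48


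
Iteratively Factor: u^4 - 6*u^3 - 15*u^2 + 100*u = (u - 5)*(u^3 - u^2 - 20*u) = u*(u - 5)*(u^2 - u - 20) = u*(u - 5)*(u + 4)*(u - 5)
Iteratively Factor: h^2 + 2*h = (h)*(h + 2)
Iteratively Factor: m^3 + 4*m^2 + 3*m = (m + 3)*(m^2 + m) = (m + 1)*(m + 3)*(m)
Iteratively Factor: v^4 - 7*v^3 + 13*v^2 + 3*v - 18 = (v - 2)*(v^3 - 5*v^2 + 3*v + 9) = (v - 3)*(v - 2)*(v^2 - 2*v - 3) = (v - 3)^2*(v - 2)*(v + 1)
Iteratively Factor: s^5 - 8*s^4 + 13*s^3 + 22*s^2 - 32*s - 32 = (s - 2)*(s^4 - 6*s^3 + s^2 + 24*s + 16) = (s - 2)*(s + 1)*(s^3 - 7*s^2 + 8*s + 16) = (s - 4)*(s - 2)*(s + 1)*(s^2 - 3*s - 4) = (s - 4)^2*(s - 2)*(s + 1)*(s + 1)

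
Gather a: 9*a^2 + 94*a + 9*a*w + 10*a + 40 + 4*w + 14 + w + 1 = 9*a^2 + a*(9*w + 104) + 5*w + 55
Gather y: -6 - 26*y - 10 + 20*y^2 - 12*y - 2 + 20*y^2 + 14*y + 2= 40*y^2 - 24*y - 16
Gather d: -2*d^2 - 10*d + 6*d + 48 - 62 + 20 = -2*d^2 - 4*d + 6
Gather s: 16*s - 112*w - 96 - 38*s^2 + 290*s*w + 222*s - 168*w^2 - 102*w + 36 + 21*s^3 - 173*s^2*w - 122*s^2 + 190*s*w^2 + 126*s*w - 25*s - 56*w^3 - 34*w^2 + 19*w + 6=21*s^3 + s^2*(-173*w - 160) + s*(190*w^2 + 416*w + 213) - 56*w^3 - 202*w^2 - 195*w - 54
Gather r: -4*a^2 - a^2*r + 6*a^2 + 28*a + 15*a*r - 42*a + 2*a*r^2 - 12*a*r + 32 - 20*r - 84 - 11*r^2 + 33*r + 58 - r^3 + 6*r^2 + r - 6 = 2*a^2 - 14*a - r^3 + r^2*(2*a - 5) + r*(-a^2 + 3*a + 14)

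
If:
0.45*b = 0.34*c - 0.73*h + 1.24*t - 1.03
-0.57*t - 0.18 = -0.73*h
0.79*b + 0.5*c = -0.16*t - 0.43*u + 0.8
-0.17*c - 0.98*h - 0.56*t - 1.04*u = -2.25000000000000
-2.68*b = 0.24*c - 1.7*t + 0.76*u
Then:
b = -5.02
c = 5.31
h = -3.08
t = -4.26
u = 6.49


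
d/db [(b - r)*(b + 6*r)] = 2*b + 5*r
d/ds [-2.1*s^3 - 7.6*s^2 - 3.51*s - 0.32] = -6.3*s^2 - 15.2*s - 3.51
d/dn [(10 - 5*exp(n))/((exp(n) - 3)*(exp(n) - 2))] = 5*exp(n)/(exp(n) - 3)^2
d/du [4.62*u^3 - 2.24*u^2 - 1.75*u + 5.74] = 13.86*u^2 - 4.48*u - 1.75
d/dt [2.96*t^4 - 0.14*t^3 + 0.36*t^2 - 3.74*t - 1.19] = 11.84*t^3 - 0.42*t^2 + 0.72*t - 3.74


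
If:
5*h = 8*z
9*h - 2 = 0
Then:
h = 2/9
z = 5/36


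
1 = 1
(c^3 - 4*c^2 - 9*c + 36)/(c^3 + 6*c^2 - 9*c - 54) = (c - 4)/(c + 6)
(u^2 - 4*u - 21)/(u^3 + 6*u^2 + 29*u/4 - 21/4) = 4*(u - 7)/(4*u^2 + 12*u - 7)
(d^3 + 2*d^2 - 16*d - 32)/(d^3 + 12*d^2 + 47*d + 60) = (d^2 - 2*d - 8)/(d^2 + 8*d + 15)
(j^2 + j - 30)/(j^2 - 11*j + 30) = (j + 6)/(j - 6)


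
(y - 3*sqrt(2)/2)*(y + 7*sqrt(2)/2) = y^2 + 2*sqrt(2)*y - 21/2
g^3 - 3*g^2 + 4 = (g - 2)^2*(g + 1)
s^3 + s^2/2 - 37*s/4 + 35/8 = (s - 5/2)*(s - 1/2)*(s + 7/2)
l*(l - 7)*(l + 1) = l^3 - 6*l^2 - 7*l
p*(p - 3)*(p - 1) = p^3 - 4*p^2 + 3*p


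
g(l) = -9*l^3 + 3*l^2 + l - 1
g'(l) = -27*l^2 + 6*l + 1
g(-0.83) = 5.38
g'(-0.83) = -22.58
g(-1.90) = 69.66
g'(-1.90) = -107.87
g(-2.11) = 94.79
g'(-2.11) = -131.87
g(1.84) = -45.07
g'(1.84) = -79.37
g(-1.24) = 19.53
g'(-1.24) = -47.96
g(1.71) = -35.52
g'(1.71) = -67.69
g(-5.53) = 1607.22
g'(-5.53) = -857.86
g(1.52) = -24.16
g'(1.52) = -52.26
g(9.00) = -6310.00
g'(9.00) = -2132.00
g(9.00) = -6310.00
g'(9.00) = -2132.00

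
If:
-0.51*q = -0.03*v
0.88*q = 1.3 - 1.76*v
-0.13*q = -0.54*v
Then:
No Solution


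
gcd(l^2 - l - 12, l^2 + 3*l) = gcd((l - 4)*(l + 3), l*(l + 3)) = l + 3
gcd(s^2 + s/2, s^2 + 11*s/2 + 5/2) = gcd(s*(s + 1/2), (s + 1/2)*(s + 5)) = s + 1/2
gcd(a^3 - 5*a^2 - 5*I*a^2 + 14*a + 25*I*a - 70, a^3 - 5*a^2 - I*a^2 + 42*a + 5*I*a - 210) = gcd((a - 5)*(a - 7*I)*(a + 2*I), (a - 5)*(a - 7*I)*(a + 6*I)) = a^2 + a*(-5 - 7*I) + 35*I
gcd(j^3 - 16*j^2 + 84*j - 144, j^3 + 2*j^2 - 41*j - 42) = j - 6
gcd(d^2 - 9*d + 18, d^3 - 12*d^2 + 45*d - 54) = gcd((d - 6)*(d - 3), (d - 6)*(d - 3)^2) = d^2 - 9*d + 18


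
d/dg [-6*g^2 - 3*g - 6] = -12*g - 3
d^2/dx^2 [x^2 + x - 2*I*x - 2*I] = 2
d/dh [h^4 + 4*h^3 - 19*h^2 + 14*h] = 4*h^3 + 12*h^2 - 38*h + 14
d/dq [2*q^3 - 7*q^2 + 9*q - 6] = 6*q^2 - 14*q + 9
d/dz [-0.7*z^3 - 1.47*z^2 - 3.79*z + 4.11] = -2.1*z^2 - 2.94*z - 3.79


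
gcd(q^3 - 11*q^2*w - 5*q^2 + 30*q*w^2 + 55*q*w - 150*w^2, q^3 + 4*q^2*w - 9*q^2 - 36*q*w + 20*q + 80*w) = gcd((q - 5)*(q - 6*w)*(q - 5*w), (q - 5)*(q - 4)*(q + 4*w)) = q - 5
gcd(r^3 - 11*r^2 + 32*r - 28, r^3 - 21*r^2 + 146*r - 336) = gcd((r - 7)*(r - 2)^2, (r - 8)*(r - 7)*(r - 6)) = r - 7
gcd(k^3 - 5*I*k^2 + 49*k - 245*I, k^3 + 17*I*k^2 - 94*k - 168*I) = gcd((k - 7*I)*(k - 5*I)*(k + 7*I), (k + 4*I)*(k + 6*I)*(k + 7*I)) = k + 7*I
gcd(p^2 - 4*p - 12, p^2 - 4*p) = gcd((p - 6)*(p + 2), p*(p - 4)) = 1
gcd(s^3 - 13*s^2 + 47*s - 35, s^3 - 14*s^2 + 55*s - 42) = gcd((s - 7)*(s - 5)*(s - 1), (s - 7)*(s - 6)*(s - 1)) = s^2 - 8*s + 7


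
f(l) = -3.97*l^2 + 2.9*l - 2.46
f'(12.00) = -92.38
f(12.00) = -539.34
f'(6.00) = -44.74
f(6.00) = -127.98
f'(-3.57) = 31.25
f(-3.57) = -63.41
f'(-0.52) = 7.03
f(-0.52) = -5.04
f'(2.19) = -14.49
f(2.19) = -15.15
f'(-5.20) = 44.19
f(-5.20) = -124.89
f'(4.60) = -33.62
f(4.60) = -73.13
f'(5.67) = -42.12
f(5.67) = -113.65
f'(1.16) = -6.31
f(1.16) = -4.44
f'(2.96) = -20.60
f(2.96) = -28.66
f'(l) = 2.9 - 7.94*l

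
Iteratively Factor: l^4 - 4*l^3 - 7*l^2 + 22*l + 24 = (l - 3)*(l^3 - l^2 - 10*l - 8) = (l - 4)*(l - 3)*(l^2 + 3*l + 2) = (l - 4)*(l - 3)*(l + 2)*(l + 1)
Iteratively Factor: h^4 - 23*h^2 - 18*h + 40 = (h + 2)*(h^3 - 2*h^2 - 19*h + 20) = (h - 1)*(h + 2)*(h^2 - h - 20) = (h - 1)*(h + 2)*(h + 4)*(h - 5)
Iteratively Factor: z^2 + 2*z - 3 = (z + 3)*(z - 1)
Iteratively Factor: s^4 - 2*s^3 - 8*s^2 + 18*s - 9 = (s - 3)*(s^3 + s^2 - 5*s + 3) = (s - 3)*(s - 1)*(s^2 + 2*s - 3) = (s - 3)*(s - 1)^2*(s + 3)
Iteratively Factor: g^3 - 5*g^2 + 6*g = (g)*(g^2 - 5*g + 6) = g*(g - 3)*(g - 2)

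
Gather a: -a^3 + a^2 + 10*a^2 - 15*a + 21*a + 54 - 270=-a^3 + 11*a^2 + 6*a - 216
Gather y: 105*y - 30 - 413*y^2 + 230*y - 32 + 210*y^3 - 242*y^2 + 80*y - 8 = 210*y^3 - 655*y^2 + 415*y - 70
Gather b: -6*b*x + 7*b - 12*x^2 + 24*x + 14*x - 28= b*(7 - 6*x) - 12*x^2 + 38*x - 28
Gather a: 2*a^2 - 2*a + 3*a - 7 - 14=2*a^2 + a - 21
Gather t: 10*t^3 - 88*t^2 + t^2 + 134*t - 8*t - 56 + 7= 10*t^3 - 87*t^2 + 126*t - 49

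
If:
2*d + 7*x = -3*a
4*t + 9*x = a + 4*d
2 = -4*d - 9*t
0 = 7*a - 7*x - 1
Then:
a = 319/2324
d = -433/2324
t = -81/581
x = -13/2324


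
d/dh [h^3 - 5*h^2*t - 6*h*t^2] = 3*h^2 - 10*h*t - 6*t^2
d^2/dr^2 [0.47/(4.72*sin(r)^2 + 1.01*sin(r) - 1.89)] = (-41.883392*sin(r)^4 - 6.721752*sin(r)^3 + 45.574537*sin(r)^2 + 12.546321*sin(r) + 9.344446)/(4.72*sin(r)^2 + 1.01*sin(r) - 1.89)^3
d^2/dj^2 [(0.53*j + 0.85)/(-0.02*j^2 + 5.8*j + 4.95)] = ((0.04*j - 5.8)*(0.08*j - 11.6)*(0.53*j + 0.85) + (0.0636*j - 6.114)*(-0.02*j^2 + 5.8*j + 4.95))/(-0.02*j^2 + 5.8*j + 4.95)^3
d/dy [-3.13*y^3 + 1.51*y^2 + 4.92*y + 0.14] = -9.39*y^2 + 3.02*y + 4.92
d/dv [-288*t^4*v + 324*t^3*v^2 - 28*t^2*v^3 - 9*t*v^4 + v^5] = -288*t^4 + 648*t^3*v - 84*t^2*v^2 - 36*t*v^3 + 5*v^4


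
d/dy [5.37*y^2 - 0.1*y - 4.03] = 10.74*y - 0.1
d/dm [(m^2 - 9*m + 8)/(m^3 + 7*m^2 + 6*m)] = (-m^4 + 18*m^3 + 45*m^2 - 112*m - 48)/(m^2*(m^4 + 14*m^3 + 61*m^2 + 84*m + 36))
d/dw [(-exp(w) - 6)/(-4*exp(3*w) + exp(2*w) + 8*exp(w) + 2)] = (-8*exp(3*w) - 71*exp(2*w) + 12*exp(w) + 46)*exp(w)/(16*exp(6*w) - 8*exp(5*w) - 63*exp(4*w) + 68*exp(2*w) + 32*exp(w) + 4)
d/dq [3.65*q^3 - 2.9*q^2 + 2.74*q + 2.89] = 10.95*q^2 - 5.8*q + 2.74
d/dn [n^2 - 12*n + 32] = 2*n - 12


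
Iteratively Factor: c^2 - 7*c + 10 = (c - 2)*(c - 5)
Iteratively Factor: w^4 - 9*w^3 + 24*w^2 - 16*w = (w)*(w^3 - 9*w^2 + 24*w - 16) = w*(w - 4)*(w^2 - 5*w + 4) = w*(w - 4)^2*(w - 1)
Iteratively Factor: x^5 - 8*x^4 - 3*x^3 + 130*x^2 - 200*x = (x)*(x^4 - 8*x^3 - 3*x^2 + 130*x - 200) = x*(x - 2)*(x^3 - 6*x^2 - 15*x + 100) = x*(x - 2)*(x + 4)*(x^2 - 10*x + 25) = x*(x - 5)*(x - 2)*(x + 4)*(x - 5)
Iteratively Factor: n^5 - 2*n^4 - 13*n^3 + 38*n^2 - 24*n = (n + 4)*(n^4 - 6*n^3 + 11*n^2 - 6*n) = (n - 1)*(n + 4)*(n^3 - 5*n^2 + 6*n) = (n - 2)*(n - 1)*(n + 4)*(n^2 - 3*n) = n*(n - 2)*(n - 1)*(n + 4)*(n - 3)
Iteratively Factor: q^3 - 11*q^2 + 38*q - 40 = (q - 2)*(q^2 - 9*q + 20) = (q - 5)*(q - 2)*(q - 4)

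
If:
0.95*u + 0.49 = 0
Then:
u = -0.52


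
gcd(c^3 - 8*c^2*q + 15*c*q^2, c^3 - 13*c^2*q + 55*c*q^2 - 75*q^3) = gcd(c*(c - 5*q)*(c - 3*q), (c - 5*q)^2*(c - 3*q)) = c^2 - 8*c*q + 15*q^2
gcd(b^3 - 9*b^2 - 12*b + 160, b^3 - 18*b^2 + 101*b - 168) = b - 8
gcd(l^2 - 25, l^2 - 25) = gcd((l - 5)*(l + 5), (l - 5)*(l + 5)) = l^2 - 25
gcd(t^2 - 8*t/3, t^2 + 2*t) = t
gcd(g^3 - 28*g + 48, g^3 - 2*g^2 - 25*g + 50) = g - 2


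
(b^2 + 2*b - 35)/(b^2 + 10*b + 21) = (b - 5)/(b + 3)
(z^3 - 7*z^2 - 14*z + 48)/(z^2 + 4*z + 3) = (z^2 - 10*z + 16)/(z + 1)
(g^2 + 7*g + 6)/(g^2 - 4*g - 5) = (g + 6)/(g - 5)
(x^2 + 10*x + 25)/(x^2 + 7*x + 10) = (x + 5)/(x + 2)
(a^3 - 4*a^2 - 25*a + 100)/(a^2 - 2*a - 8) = (a^2 - 25)/(a + 2)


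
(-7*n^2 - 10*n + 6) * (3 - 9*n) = 63*n^3 + 69*n^2 - 84*n + 18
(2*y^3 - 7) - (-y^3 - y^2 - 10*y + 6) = 3*y^3 + y^2 + 10*y - 13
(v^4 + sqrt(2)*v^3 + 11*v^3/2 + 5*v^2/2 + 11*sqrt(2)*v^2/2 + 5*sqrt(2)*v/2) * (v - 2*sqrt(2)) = v^5 - sqrt(2)*v^4 + 11*v^4/2 - 11*sqrt(2)*v^3/2 - 3*v^3/2 - 22*v^2 - 5*sqrt(2)*v^2/2 - 10*v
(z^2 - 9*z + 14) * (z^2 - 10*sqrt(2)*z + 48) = z^4 - 10*sqrt(2)*z^3 - 9*z^3 + 62*z^2 + 90*sqrt(2)*z^2 - 432*z - 140*sqrt(2)*z + 672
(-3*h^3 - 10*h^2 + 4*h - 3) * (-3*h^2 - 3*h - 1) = 9*h^5 + 39*h^4 + 21*h^3 + 7*h^2 + 5*h + 3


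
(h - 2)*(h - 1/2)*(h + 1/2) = h^3 - 2*h^2 - h/4 + 1/2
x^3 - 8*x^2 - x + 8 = (x - 8)*(x - 1)*(x + 1)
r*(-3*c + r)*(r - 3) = -3*c*r^2 + 9*c*r + r^3 - 3*r^2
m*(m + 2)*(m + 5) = m^3 + 7*m^2 + 10*m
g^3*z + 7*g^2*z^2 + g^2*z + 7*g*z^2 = g*(g + 7*z)*(g*z + z)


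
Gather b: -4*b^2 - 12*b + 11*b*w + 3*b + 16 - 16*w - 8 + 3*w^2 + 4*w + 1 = -4*b^2 + b*(11*w - 9) + 3*w^2 - 12*w + 9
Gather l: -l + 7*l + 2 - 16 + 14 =6*l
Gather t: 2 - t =2 - t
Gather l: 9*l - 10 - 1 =9*l - 11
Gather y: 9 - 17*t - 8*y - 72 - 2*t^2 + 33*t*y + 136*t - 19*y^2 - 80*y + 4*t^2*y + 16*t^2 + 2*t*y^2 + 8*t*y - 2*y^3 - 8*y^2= 14*t^2 + 119*t - 2*y^3 + y^2*(2*t - 27) + y*(4*t^2 + 41*t - 88) - 63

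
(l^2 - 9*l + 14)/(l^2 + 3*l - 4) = (l^2 - 9*l + 14)/(l^2 + 3*l - 4)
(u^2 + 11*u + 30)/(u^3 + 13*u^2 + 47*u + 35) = (u + 6)/(u^2 + 8*u + 7)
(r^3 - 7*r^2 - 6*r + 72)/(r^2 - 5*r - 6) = (r^2 - r - 12)/(r + 1)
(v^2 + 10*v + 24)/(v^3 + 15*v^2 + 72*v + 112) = (v + 6)/(v^2 + 11*v + 28)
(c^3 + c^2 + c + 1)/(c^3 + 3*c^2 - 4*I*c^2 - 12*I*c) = (c^3 + c^2 + c + 1)/(c*(c^2 + c*(3 - 4*I) - 12*I))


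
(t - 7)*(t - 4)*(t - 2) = t^3 - 13*t^2 + 50*t - 56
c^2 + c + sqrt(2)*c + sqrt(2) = (c + 1)*(c + sqrt(2))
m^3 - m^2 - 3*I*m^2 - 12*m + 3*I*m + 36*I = (m - 4)*(m + 3)*(m - 3*I)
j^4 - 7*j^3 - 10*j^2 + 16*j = j*(j - 8)*(j - 1)*(j + 2)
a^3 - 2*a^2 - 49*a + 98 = (a - 7)*(a - 2)*(a + 7)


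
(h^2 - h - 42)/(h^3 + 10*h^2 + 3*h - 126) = (h - 7)/(h^2 + 4*h - 21)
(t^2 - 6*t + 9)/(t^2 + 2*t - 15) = (t - 3)/(t + 5)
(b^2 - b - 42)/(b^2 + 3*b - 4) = (b^2 - b - 42)/(b^2 + 3*b - 4)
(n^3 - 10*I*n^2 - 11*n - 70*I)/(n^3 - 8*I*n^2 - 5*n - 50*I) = (n - 7*I)/(n - 5*I)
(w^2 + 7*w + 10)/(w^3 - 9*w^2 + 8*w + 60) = (w + 5)/(w^2 - 11*w + 30)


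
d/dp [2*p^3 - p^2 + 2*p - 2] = 6*p^2 - 2*p + 2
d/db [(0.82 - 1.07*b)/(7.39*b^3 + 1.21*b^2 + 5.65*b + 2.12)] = (15.8146*b^3 - 16.8847*b^2 - 1.9844*b - 6.9014)/(54.6121*b^6 + 17.8838*b^5 + 84.9711*b^4 + 45.0066*b^3 + 37.0529*b^2 + 23.956*b + 4.4944)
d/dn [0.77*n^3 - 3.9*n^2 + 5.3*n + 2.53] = 2.31*n^2 - 7.8*n + 5.3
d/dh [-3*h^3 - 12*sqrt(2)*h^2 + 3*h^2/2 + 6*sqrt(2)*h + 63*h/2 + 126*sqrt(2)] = -9*h^2 - 24*sqrt(2)*h + 3*h + 6*sqrt(2) + 63/2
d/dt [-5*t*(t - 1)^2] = 5*(1 - 3*t)*(t - 1)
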